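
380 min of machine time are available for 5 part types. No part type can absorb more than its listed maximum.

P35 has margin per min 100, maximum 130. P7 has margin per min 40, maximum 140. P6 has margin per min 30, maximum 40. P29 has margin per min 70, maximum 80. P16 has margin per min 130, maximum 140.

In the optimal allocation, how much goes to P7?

Order the part types by margin per min: P16 130 > P35 100 > P29 70 > P7 40 > P6 30.
P16: +140 to 140 (cap) → 240 left.
Give P35 130 to hit its cap of 130 → 110 left.
Give P29 80 to hit its cap of 80 → 30 left.
P7: +30 (room for 140) → 30. Pool exhausted.

30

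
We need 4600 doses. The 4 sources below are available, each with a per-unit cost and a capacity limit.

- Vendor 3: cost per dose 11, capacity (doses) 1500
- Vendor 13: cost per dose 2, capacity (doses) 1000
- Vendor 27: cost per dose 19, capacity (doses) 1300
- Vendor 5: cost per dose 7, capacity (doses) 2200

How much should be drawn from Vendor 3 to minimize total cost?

Use sources in increasing cost order.
Vendor 13 at 2: take all 1000 doses → 3600 still needed.
Vendor 5 (7): use full 2200 → 1400 doses to go.
Take 1400 from Vendor 3 at 11 to finish.
Vendor 27: unused.

1400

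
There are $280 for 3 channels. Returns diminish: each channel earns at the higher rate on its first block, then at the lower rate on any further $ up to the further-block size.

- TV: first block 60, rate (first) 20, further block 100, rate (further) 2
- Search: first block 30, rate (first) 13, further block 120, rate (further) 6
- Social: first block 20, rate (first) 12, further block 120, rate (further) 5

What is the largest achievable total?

2800

Order all 6 blocks by rate: TV/first 20 > Search/first 13 > Social/first 12 > Search/second 6 > Social/second 5 > TV/second 2.
Fill TV first block (60 at 20) — 220 left.
Search first at 13: fill all 30 — 190 left.
Social first at 12: fill all 20 — 170 left.
Search/second (6): +120 — 50 left.
50 remain; put them into Social second at 5.
Total = 20×60 + 13×30 + 12×20 + 6×120 + 5×50 = 2800.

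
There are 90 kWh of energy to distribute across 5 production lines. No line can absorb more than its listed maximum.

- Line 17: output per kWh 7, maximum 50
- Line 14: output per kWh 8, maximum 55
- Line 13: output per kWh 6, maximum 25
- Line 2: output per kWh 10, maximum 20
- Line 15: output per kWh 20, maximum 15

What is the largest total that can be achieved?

940

Rank by output per kWh: Line 15 20 > Line 2 10 > Line 14 8 > Line 17 7 > Line 13 6.
Line 15: +15 to 15 (cap) → 75 left.
Line 2: +20 to 20 (cap) → 55 left.
Line 14: +55 to 55 (cap) → 0 left.
Total = 8×55 + 10×20 + 20×15 = 940.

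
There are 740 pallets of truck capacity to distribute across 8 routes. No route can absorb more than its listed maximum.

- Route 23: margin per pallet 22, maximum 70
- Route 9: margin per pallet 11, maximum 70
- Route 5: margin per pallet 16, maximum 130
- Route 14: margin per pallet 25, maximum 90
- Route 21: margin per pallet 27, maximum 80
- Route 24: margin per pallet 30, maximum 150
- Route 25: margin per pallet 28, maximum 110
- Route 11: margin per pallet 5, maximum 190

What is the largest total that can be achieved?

Highest margin per pallet first: Route 24 30 > Route 25 28 > Route 21 27 > Route 14 25 > Route 23 22 > Route 5 16 > Route 9 11 > Route 11 5.
Route 24: +150 to 150 (cap) — 590 left.
Route 25 takes 110 to reach its cap of 110 — 480 left.
Give Route 21 80 to hit its cap of 80 — 400 left.
Route 14 takes 90 to reach its cap of 90 — 310 left.
Route 23 takes 70 to reach its cap of 70 — 240 left.
Route 5: +130 to 130 (cap) — 110 left.
Route 9 takes 70 to reach its cap of 70 — 40 left.
Route 11: +40 (room for 190) → 40. Pool exhausted.
Total = 22×70 + 11×70 + 16×130 + 25×90 + 27×80 + 30×150 + 28×110 + 5×40 = 16580.

16580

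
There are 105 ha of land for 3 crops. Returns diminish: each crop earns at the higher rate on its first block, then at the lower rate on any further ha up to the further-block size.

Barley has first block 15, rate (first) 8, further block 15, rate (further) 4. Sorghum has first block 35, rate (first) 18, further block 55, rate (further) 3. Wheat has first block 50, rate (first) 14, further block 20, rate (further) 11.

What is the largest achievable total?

1550

Order all 6 blocks by rate: Sorghum/first 18 > Wheat/first 14 > Wheat/second 11 > Barley/first 8 > Barley/second 4 > Sorghum/second 3.
Sorghum/first (18): +35 → 70 left.
Fill Wheat first block (50 at 14) → 20 left.
Wheat/second (11): +20 → 0 left.
Total = 18×35 + 14×50 + 11×20 = 1550.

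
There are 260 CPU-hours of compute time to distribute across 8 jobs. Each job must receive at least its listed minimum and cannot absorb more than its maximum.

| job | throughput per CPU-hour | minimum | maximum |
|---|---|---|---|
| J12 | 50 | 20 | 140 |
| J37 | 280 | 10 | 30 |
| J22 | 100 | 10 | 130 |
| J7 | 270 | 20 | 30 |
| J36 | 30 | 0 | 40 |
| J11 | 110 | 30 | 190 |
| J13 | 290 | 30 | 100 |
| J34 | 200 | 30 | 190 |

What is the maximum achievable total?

58800

Meeting every minimum uses 20+10+10+20+0+30+30+30 = 150 CPU-hours, leaving 110.
Order the jobs by throughput per CPU-hour: J13 290 > J37 280 > J7 270 > J34 200 > J11 110 > J22 100 > J12 50 > J36 30.
J13: +70 to 100 (cap) → 40 left.
J37: +20 to 30 (cap) → 20 left.
Give J7 10 more to hit its cap of 30 → 10 left.
J34: +10 (room for 160) → 40. Pool exhausted.
Total = 50×20 + 280×30 + 100×10 + 270×30 + 110×30 + 290×100 + 200×40 = 58800.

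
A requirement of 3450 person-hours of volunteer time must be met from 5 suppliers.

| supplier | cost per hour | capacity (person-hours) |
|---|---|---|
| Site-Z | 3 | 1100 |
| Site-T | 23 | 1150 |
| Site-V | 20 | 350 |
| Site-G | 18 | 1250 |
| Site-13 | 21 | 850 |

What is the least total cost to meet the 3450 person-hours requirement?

Cheapest first:
Site-Z (3): use full 1100 ; 2350 person-hours to go.
Take 1250 from Site-G at 18 ; need 1100 more.
Take 350 from Site-V at 20 ; need 750 more.
Site-13 at 21: take 750 of its 850 ; requirement met.
Site-T: unused.
Cost = 1100×3 + 1250×18 + 350×20 + 750×21 = 48550.

48550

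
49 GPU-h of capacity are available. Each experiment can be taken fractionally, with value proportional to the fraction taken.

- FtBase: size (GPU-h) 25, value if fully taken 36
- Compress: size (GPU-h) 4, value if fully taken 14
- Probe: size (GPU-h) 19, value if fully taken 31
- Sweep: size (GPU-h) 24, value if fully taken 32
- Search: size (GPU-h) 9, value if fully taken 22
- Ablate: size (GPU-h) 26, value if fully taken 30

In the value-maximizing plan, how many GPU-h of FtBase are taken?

17

Rank by value-to-size ratio: Compress 14/4≈3.5, Search 22/9≈2.44, Probe 31/19≈1.63, FtBase 36/25≈1.44, Sweep 32/24≈1.33, Ablate 30/26≈1.15.
All 4 GPU-h of Compress fit (value 14) — 45 remain.
Take all of Search (9 GPU-h, value 22) — 36 GPU-h left.
Probe: take in full, 19 GPU-h for value 31 — 17 left.
Only 17 GPU-h remain; take 17/25 of FtBase for value 36×17/25 = 24.48.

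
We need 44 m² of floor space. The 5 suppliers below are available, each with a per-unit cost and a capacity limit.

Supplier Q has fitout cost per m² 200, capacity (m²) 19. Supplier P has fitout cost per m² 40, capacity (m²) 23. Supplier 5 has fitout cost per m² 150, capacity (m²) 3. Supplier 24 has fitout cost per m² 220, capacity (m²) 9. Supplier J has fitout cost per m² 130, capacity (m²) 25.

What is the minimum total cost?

Fill from the cheapest supplier first.
Supplier P (40): use full 23 ; 21 m² to go.
Supplier J at 130: take 21 of its 25 ; requirement met.
Supplier 5, Supplier Q, Supplier 24: unused.
Cost = 23×40 + 21×130 = 3650.

3650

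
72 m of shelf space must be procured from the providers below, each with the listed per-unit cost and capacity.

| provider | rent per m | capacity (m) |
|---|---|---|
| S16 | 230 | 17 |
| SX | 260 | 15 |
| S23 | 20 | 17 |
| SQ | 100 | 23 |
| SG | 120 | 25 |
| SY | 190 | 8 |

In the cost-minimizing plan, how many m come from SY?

Cheapest first:
S23 (20): use full 17 — 55 m to go.
SQ at 100: take all 23 m — 32 still needed.
SG at 120: take all 25 m — 7 still needed.
SY at 190: take 7 of its 8 — requirement met.
S16, SX: unused.

7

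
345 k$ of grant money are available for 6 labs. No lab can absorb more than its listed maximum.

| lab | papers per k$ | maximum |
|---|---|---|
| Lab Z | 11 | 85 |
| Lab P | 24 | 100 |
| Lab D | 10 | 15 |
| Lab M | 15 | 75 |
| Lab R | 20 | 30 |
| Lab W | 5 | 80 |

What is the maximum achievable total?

5410

Order the labs by papers per k$: Lab P 24 > Lab R 20 > Lab M 15 > Lab Z 11 > Lab D 10 > Lab W 5.
Give Lab P 100 to hit its cap of 100 — 245 left.
Give Lab R 30 to hit its cap of 30 — 215 left.
Give Lab M 75 to hit its cap of 75 — 140 left.
Lab Z: +85 to 85 (cap) — 55 left.
Lab D: +15 to 15 (cap) — 40 left.
Only 40 left; Lab W takes them to reach 40.
Total = 11×85 + 24×100 + 10×15 + 15×75 + 20×30 + 5×40 = 5410.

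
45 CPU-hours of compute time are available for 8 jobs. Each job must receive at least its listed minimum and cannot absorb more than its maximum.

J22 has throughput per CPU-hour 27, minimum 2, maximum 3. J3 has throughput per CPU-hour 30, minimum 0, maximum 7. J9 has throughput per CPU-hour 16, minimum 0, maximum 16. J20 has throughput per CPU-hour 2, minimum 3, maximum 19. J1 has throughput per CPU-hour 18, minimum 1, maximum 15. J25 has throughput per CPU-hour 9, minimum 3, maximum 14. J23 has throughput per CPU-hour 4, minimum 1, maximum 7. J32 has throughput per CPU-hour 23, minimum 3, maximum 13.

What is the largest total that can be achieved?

Meeting every minimum uses 2+0+0+3+1+3+1+3 = 13 CPU-hours, leaving 32.
Order the jobs by throughput per CPU-hour: J3 30 > J22 27 > J32 23 > J1 18 > J9 16 > J25 9 > J23 4 > J20 2.
Give J3 7 more to hit its cap of 7 → 25 left.
J22 takes 1 more to reach its cap of 3 → 24 left.
J32 takes 10 more to reach its cap of 13 → 14 left.
J1 takes 14 more to reach its cap of 15 → 0 left.
Total = 27×3 + 30×7 + 2×3 + 18×15 + 9×3 + 4×1 + 23×13 = 897.

897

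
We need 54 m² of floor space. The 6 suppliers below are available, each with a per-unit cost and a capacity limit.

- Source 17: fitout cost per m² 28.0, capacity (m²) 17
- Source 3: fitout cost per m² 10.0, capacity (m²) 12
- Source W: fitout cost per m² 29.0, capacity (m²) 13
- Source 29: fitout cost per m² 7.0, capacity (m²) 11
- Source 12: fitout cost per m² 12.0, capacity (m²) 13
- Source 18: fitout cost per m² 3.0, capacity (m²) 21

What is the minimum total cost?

Fill from the cheapest supplier first.
Source 18 (3.0): use full 21 ; 33 m² to go.
Source 29 at 7.0: take all 11 m² ; 22 still needed.
Take 12 from Source 3 at 10.0 ; need 10 more.
Take 10 from Source 12 at 12.0 to finish.
Source 17, Source W: unused.
Cost = 21×3.0 + 11×7.0 + 12×10.0 + 10×12.0 = 380.

380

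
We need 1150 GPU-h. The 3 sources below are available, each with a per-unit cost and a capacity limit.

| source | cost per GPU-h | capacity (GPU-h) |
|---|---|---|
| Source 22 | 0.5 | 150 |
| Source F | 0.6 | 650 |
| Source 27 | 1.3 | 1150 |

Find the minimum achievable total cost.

Use sources in increasing cost order.
Take 150 from Source 22 at 0.5 → need 1000 more.
Source F (0.6): use full 650 → 350 GPU-h to go.
Source 27 (1.3): take the remaining 350 → done.
Cost = 150×0.5 + 650×0.6 + 350×1.3 = 920.

920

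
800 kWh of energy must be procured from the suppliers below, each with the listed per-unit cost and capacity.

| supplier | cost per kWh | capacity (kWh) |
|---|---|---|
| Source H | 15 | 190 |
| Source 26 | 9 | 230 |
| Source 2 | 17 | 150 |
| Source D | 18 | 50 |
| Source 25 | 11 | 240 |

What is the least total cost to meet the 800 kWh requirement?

9940

Fill from the cheapest supplier first.
Source 26 (9): use full 230 → 570 kWh to go.
Take 240 from Source 25 at 11 → need 330 more.
Source H (15): use full 190 → 140 kWh to go.
Source 2 (17): take the remaining 140 → done.
Source D: unused.
Cost = 230×9 + 240×11 + 190×15 + 140×17 = 9940.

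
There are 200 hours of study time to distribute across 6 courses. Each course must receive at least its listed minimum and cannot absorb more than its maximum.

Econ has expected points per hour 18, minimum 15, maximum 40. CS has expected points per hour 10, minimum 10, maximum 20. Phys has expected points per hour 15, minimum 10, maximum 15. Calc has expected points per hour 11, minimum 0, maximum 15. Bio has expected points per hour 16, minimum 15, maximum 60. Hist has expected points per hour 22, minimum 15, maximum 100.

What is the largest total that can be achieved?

3810

Meeting every minimum uses 15+10+10+0+15+15 = 65 hours, leaving 135.
Order the courses by expected points per hour: Hist 22 > Econ 18 > Bio 16 > Phys 15 > Calc 11 > CS 10.
Give Hist 85 more to hit its cap of 100 ; 50 left.
Give Econ 25 more to hit its cap of 40 ; 25 left.
Only 25 left; Bio takes them to reach 40.
Total = 18×40 + 10×10 + 15×10 + 16×40 + 22×100 = 3810.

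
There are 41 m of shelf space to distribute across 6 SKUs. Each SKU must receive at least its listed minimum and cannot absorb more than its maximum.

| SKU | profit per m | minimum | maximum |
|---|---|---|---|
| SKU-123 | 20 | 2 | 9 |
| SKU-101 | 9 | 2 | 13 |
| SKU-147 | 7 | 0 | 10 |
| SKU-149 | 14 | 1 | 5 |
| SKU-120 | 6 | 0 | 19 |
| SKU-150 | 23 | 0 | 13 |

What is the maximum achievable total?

Meeting every minimum uses 2+2+0+1+0+0 = 5 m, leaving 36.
Rank by profit per m: SKU-150 23 > SKU-123 20 > SKU-149 14 > SKU-101 9 > SKU-147 7 > SKU-120 6.
SKU-150: +13 to 13 (cap) ; 23 left.
Give SKU-123 7 more to hit its cap of 9 ; 16 left.
SKU-149: +4 to 5 (cap) ; 12 left.
Give SKU-101 11 more to hit its cap of 13 ; 1 left.
SKU-147 has room for 10 more but only 1 remain, so it gets 1.
Total = 20×9 + 9×13 + 7×1 + 14×5 + 23×13 = 673.

673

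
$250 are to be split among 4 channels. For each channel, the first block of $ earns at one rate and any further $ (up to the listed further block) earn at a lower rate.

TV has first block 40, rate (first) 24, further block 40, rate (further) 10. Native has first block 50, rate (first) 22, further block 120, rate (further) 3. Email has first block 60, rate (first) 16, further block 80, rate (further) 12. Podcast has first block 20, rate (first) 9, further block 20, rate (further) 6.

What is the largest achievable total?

Rank every tier by rate: TV/tier1 24 > Native/tier1 22 > Email/tier1 16 > Email/tier2 12 > TV/tier2 10 > Podcast/tier1 9 > Podcast/tier2 6 > Native/tier2 3.
TV/tier1 (24): +40 ; 210 left.
Native/tier1 (22): +50 ; 160 left.
Email/tier1 (16): +60 ; 100 left.
Email/tier2 (12): +80 ; 20 left.
TV/tier2: +20 of 40 at 10; pool empty.
Total = 24×40 + 22×50 + 16×60 + 12×80 + 10×20 = 4180.

4180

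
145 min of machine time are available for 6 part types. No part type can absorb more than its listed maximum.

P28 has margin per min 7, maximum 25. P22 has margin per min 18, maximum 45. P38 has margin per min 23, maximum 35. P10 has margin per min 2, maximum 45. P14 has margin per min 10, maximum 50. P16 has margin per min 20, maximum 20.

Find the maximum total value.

Order the part types by margin per min: P38 23 > P16 20 > P22 18 > P14 10 > P28 7 > P10 2.
P38: +35 to 35 (cap) → 110 left.
P16: +20 to 20 (cap) → 90 left.
P22 takes 45 to reach its cap of 45 → 45 left.
P14 has room for 50 but only 45 remain, so it gets 45.
Total = 18×45 + 23×35 + 10×45 + 20×20 = 2465.

2465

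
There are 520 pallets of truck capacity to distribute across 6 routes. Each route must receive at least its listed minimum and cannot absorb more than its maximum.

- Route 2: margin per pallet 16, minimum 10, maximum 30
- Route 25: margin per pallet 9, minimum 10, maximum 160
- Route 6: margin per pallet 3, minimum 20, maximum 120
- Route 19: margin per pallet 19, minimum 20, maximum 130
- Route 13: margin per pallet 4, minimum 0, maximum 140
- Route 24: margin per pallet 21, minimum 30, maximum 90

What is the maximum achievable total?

Meeting every minimum uses 10+10+20+20+0+30 = 90 pallets, leaving 430.
Order the routes by margin per pallet: Route 24 21 > Route 19 19 > Route 2 16 > Route 25 9 > Route 13 4 > Route 6 3.
Route 24 takes 60 more to reach its cap of 90 — 370 left.
Route 19 takes 110 more to reach its cap of 130 — 260 left.
Give Route 2 20 more to hit its cap of 30 — 240 left.
Route 25 takes 150 more to reach its cap of 160 — 90 left.
Route 13: +90 (room for 140) → 90. Pool exhausted.
Total = 16×30 + 9×160 + 3×20 + 19×130 + 4×90 + 21×90 = 6700.

6700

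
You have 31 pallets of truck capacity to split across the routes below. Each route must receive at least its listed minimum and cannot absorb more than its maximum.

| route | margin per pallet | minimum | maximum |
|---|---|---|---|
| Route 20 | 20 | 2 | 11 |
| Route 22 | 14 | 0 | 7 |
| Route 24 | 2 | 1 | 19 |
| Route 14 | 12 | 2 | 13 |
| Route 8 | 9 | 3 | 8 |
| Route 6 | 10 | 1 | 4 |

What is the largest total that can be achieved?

453

Meeting every minimum uses 2+0+1+2+3+1 = 9 pallets, leaving 22.
Highest margin per pallet first: Route 20 20 > Route 22 14 > Route 14 12 > Route 6 10 > Route 8 9 > Route 24 2.
Give Route 20 9 more to hit its cap of 11 — 13 left.
Give Route 22 7 more to hit its cap of 7 — 6 left.
Route 14 has room for 11 more but only 6 remain, so it gets 8.
Total = 20×11 + 14×7 + 2×1 + 12×8 + 9×3 + 10×1 = 453.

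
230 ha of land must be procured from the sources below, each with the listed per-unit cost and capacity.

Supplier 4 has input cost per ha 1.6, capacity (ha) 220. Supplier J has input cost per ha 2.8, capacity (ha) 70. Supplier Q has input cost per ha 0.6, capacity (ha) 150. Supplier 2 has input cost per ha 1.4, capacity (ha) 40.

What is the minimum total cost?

210

Fill from the cheapest source first.
Supplier Q (0.6): use full 150 → 80 ha to go.
Supplier 2 at 1.4: take all 40 ha → 40 still needed.
Take 40 from Supplier 4 at 1.6 to finish.
Supplier J: unused.
Cost = 150×0.6 + 40×1.4 + 40×1.6 = 210.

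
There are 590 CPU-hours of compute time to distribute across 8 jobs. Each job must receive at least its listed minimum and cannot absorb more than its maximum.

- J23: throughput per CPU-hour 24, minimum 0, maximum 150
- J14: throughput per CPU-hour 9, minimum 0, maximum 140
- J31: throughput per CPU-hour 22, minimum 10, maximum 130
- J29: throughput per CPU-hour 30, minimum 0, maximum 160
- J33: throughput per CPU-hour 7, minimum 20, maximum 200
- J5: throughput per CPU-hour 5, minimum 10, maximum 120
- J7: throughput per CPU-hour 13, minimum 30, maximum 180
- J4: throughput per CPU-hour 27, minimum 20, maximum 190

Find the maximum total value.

14770

Meeting every minimum uses 0+0+10+0+20+10+30+20 = 90 CPU-hours, leaving 500.
Rank by throughput per CPU-hour: J29 30 > J4 27 > J23 24 > J31 22 > J7 13 > J14 9 > J33 7 > J5 5.
J29: +160 to 160 (cap) ; 340 left.
J4 takes 170 more to reach its cap of 190 ; 170 left.
Give J23 150 more to hit its cap of 150 ; 20 left.
J31 has room for 120 more but only 20 remain, so it gets 30.
Total = 24×150 + 22×30 + 30×160 + 7×20 + 5×10 + 13×30 + 27×190 = 14770.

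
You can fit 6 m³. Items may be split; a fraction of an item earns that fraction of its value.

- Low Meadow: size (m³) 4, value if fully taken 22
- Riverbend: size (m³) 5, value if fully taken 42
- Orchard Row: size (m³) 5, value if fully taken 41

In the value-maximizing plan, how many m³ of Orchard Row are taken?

1

Sort by value density: Riverbend 42/5≈8.4, Orchard Row 41/5≈8.2, Low Meadow 22/4≈5.5.
Take all of Riverbend (5 m³, value 42) ; 1 m³ left.
Only 1 m³ remain; take 1/5 of Orchard Row for value 41×1/5 = 8.2.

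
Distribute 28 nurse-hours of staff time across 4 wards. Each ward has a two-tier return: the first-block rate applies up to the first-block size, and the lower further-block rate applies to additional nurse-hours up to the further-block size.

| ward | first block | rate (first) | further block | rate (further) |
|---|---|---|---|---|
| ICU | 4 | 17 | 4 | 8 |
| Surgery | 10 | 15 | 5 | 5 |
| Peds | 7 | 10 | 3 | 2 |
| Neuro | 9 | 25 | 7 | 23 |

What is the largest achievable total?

574

Rank every tier by rate: Neuro/T1 25 > Neuro/T2 23 > ICU/T1 17 > Surgery/T1 15 > Peds/T1 10 > ICU/T2 8 > Surgery/T2 5 > Peds/T2 2.
Neuro/T1 (25): +9 → 19 left.
Neuro/T2 (23): +7 → 12 left.
Fill ICU T1 block (4 at 17) → 8 left.
Surgery/T1: +8 of 10 at 15; pool empty.
Total = 25×9 + 23×7 + 17×4 + 15×8 = 574.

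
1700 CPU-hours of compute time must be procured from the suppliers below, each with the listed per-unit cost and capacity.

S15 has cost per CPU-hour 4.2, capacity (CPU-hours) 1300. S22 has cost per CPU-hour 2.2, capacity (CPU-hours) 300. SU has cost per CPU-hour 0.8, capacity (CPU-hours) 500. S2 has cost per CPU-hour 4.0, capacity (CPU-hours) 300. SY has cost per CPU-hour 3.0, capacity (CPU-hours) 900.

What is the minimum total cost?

3760

Fill from the cheapest supplier first.
SU at 0.8: take all 500 CPU-hours — 1200 still needed.
S22 (2.2): use full 300 — 900 CPU-hours to go.
SY at 3.0: take all 900 CPU-hours — 0 still needed.
S2, S15: unused.
Cost = 500×0.8 + 300×2.2 + 900×3.0 = 3760.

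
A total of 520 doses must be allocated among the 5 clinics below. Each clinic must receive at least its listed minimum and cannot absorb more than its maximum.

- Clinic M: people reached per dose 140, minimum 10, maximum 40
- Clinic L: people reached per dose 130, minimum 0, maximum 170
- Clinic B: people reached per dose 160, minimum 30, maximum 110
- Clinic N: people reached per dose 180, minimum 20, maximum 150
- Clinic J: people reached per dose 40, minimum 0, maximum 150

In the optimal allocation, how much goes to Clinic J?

50

Meeting every minimum uses 10+0+30+20+0 = 60 doses, leaving 460.
Highest people reached per dose first: Clinic N 180 > Clinic B 160 > Clinic M 140 > Clinic L 130 > Clinic J 40.
Clinic N takes 130 more to reach its cap of 150 ; 330 left.
Give Clinic B 80 more to hit its cap of 110 ; 250 left.
Clinic M takes 30 more to reach its cap of 40 ; 220 left.
Clinic L takes 170 more to reach its cap of 170 ; 50 left.
Clinic J: +50 (room for 150) → 50. Pool exhausted.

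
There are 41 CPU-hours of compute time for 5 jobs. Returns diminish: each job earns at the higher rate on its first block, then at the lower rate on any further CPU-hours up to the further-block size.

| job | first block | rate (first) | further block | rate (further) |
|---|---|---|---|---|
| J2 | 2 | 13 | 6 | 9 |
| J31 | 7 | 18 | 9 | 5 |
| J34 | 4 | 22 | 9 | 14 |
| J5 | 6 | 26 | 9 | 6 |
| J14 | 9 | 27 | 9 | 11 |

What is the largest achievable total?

Treat each block as its own option and order by rate: J14/tier1 27 > J5/tier1 26 > J34/tier1 22 > J31/tier1 18 > J34/tier2 14 > J2/tier1 13 > J14/tier2 11 > J2/tier2 9 > J5/tier2 6 > J31/tier2 5.
J14/tier1 (27): +9 — 32 left.
J5/tier1 (26): +6 — 26 left.
Fill J34 tier1 block (4 at 22) — 22 left.
J31 tier1 at 18: fill all 7 — 15 left.
Fill J34 tier2 block (9 at 14) — 6 left.
J2 tier1 at 13: fill all 2 — 4 left.
J14 tier2 at 11: only 4 left, fill 4.
Total = 27×9 + 26×6 + 22×4 + 18×7 + 14×9 + 13×2 + 11×4 = 809.

809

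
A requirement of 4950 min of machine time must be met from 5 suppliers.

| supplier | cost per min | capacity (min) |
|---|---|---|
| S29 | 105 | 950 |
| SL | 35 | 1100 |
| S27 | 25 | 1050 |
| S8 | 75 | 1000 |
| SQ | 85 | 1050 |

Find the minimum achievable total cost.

Cheapest first:
S27 at 25: take all 1050 min → 3900 still needed.
Take 1100 from SL at 35 → need 2800 more.
Take 1000 from S8 at 75 → need 1800 more.
SQ at 85: take all 1050 min → 750 still needed.
S29 at 105: take 750 of its 950 → requirement met.
Cost = 1050×25 + 1100×35 + 1000×75 + 1050×85 + 750×105 = 307750.

307750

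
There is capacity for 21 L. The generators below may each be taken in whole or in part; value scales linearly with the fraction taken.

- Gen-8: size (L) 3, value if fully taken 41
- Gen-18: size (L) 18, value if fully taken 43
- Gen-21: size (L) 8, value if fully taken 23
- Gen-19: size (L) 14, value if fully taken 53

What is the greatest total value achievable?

Sort by value density: Gen-8 41/3≈13.7, Gen-19 53/14≈3.79, Gen-21 23/8≈2.88, Gen-18 43/18≈2.39.
All 3 L of Gen-8 fit (value 41) → 18 remain.
Gen-19: take in full, 14 L for value 53 → 4 left.
4 L left: a 4/8 share of Gen-21 gives 23×4/8 = 11.5.
Total value = 105.5.

105.5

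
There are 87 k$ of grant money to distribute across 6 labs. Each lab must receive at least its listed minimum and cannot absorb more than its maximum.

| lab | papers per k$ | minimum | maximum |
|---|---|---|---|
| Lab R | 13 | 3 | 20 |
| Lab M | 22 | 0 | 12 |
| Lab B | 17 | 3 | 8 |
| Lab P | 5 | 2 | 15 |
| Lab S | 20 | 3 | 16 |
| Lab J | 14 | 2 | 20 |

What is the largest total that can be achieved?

Meeting every minimum uses 3+0+3+2+3+2 = 13 k$, leaving 74.
Rank by papers per k$: Lab M 22 > Lab S 20 > Lab B 17 > Lab J 14 > Lab R 13 > Lab P 5.
Give Lab M 12 more to hit its cap of 12 ; 62 left.
Lab S: +13 to 16 (cap) ; 49 left.
Lab B: +5 to 8 (cap) ; 44 left.
Lab J takes 18 more to reach its cap of 20 ; 26 left.
Lab R takes 17 more to reach its cap of 20 ; 9 left.
Lab P: +9 (room for 13) → 11. Pool exhausted.
Total = 13×20 + 22×12 + 17×8 + 5×11 + 20×16 + 14×20 = 1315.

1315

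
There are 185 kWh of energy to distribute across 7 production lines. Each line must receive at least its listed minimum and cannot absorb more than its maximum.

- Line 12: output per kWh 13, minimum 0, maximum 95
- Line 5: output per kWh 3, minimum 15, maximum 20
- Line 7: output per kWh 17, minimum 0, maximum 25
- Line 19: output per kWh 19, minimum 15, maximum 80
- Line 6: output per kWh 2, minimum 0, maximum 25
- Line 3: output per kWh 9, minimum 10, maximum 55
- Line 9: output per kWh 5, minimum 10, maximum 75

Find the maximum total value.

2715

Meeting every minimum uses 0+15+0+15+0+10+10 = 50 kWh, leaving 135.
Rank by output per kWh: Line 19 19 > Line 7 17 > Line 12 13 > Line 3 9 > Line 9 5 > Line 5 3 > Line 6 2.
Line 19: +65 to 80 (cap) — 70 left.
Give Line 7 25 more to hit its cap of 25 — 45 left.
Line 12: +45 (room for 95) → 45. Pool exhausted.
Total = 13×45 + 3×15 + 17×25 + 19×80 + 9×10 + 5×10 = 2715.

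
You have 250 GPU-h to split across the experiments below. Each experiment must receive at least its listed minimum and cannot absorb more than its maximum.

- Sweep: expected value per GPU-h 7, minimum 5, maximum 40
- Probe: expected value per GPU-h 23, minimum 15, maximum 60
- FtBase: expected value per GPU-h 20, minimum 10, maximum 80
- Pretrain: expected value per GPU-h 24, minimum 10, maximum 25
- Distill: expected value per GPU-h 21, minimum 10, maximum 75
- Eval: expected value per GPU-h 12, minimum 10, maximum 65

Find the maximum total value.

Meeting every minimum uses 5+15+10+10+10+10 = 60 GPU-h, leaving 190.
Highest expected value per GPU-h first: Pretrain 24 > Probe 23 > Distill 21 > FtBase 20 > Eval 12 > Sweep 7.
Pretrain takes 15 more to reach its cap of 25 — 175 left.
Probe takes 45 more to reach its cap of 60 — 130 left.
Give Distill 65 more to hit its cap of 75 — 65 left.
Only 65 left; FtBase takes them to reach 75.
Total = 7×5 + 23×60 + 20×75 + 24×25 + 21×75 + 12×10 = 5210.

5210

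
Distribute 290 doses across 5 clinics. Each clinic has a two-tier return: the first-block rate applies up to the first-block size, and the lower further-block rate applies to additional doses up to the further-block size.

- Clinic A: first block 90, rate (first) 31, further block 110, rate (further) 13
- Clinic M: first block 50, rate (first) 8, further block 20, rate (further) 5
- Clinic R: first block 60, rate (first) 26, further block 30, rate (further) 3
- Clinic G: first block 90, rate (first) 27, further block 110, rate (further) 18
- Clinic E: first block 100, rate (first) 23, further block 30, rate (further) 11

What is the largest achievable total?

Treat each block as its own option and order by rate: Clinic A/T1 31 > Clinic G/T1 27 > Clinic R/T1 26 > Clinic E/T1 23 > Clinic G/T2 18 > Clinic A/T2 13 > Clinic E/T2 11 > Clinic M/T1 8 > Clinic M/T2 5 > Clinic R/T2 3.
Clinic A T1 at 31: fill all 90 → 200 left.
Clinic G/T1 (27): +90 → 110 left.
Clinic R/T1 (26): +60 → 50 left.
Clinic E T1 at 23: only 50 left, fill 50.
Total = 31×90 + 27×90 + 26×60 + 23×50 = 7930.

7930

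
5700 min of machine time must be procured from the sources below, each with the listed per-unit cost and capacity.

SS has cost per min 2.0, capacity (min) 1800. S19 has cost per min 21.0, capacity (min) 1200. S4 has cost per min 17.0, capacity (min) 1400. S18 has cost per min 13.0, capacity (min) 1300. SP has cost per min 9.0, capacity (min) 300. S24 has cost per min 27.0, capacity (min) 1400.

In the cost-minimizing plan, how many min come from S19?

Cheapest first:
SS at 2.0: take all 1800 min ; 3900 still needed.
SP at 9.0: take all 300 min ; 3600 still needed.
S18 at 13.0: take all 1300 min ; 2300 still needed.
S4 (17.0): use full 1400 ; 900 min to go.
S19 at 21.0: take 900 of its 1200 ; requirement met.
S24: unused.

900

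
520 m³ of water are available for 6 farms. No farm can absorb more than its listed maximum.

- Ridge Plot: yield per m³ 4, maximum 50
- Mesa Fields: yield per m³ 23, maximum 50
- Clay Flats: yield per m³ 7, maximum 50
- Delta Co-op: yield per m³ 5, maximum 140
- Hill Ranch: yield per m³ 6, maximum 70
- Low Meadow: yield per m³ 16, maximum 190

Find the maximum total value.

5740

Rank by yield per m³: Mesa Fields 23 > Low Meadow 16 > Clay Flats 7 > Hill Ranch 6 > Delta Co-op 5 > Ridge Plot 4.
Mesa Fields: +50 to 50 (cap) → 470 left.
Give Low Meadow 190 to hit its cap of 190 → 280 left.
Clay Flats takes 50 to reach its cap of 50 → 230 left.
Hill Ranch: +70 to 70 (cap) → 160 left.
Delta Co-op: +140 to 140 (cap) → 20 left.
Ridge Plot has room for 50 but only 20 remain, so it gets 20.
Total = 4×20 + 23×50 + 7×50 + 5×140 + 6×70 + 16×190 = 5740.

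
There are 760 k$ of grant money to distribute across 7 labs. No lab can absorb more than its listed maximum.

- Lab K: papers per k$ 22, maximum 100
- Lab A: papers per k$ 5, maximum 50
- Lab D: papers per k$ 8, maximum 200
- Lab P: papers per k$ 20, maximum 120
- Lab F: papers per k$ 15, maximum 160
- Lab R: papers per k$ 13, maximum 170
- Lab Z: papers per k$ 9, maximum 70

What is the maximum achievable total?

10960

Rank by papers per k$: Lab K 22 > Lab P 20 > Lab F 15 > Lab R 13 > Lab Z 9 > Lab D 8 > Lab A 5.
Lab K takes 100 to reach its cap of 100 → 660 left.
Lab P: +120 to 120 (cap) → 540 left.
Lab F: +160 to 160 (cap) → 380 left.
Lab R: +170 to 170 (cap) → 210 left.
Lab Z takes 70 to reach its cap of 70 → 140 left.
Lab D has room for 200 but only 140 remain, so it gets 140.
Total = 22×100 + 8×140 + 20×120 + 15×160 + 13×170 + 9×70 = 10960.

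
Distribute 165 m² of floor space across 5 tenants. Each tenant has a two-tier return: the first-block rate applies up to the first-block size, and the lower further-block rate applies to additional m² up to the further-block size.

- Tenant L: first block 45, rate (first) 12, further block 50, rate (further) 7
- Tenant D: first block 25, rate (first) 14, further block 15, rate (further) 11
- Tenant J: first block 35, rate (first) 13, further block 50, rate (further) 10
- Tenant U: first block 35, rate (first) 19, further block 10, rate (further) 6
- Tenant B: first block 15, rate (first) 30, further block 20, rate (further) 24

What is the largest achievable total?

2820

Order all 10 blocks by rate: Tenant B/tier1 30 > Tenant B/tier2 24 > Tenant U/tier1 19 > Tenant D/tier1 14 > Tenant J/tier1 13 > Tenant L/tier1 12 > Tenant D/tier2 11 > Tenant J/tier2 10 > Tenant L/tier2 7 > Tenant U/tier2 6.
Fill Tenant B tier1 block (15 at 30) — 150 left.
Tenant B tier2 at 24: fill all 20 — 130 left.
Fill Tenant U tier1 block (35 at 19) — 95 left.
Tenant D tier1 at 14: fill all 25 — 70 left.
Fill Tenant J tier1 block (35 at 13) — 35 left.
Tenant L/tier1: +35 of 45 at 12; pool empty.
Total = 30×15 + 24×20 + 19×35 + 14×25 + 13×35 + 12×35 = 2820.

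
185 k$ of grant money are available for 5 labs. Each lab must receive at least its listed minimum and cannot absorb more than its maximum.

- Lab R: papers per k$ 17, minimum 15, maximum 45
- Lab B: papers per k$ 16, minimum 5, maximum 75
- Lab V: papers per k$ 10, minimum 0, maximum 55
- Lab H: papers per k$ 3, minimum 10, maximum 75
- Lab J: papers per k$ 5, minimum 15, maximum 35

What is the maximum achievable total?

2470

Meeting every minimum uses 15+5+0+10+15 = 45 k$, leaving 140.
Order the labs by papers per k$: Lab R 17 > Lab B 16 > Lab V 10 > Lab J 5 > Lab H 3.
Give Lab R 30 more to hit its cap of 45 → 110 left.
Lab B: +70 to 75 (cap) → 40 left.
Lab V: +40 (room for 55) → 40. Pool exhausted.
Total = 17×45 + 16×75 + 10×40 + 3×10 + 5×15 = 2470.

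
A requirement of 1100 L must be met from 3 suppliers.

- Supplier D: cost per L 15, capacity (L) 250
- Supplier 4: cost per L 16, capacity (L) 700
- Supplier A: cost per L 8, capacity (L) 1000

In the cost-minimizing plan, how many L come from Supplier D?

100

Cheapest first:
Take 1000 from Supplier A at 8 → need 100 more.
Take 100 from Supplier D at 15 to finish.
Supplier 4: unused.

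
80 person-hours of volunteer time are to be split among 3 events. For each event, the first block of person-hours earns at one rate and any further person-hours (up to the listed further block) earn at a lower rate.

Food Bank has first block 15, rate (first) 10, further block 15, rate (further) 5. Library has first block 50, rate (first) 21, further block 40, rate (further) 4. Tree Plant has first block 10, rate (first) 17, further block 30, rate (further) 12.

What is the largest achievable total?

1460

Rank every tier by rate: Library/tier1 21 > Tree Plant/tier1 17 > Tree Plant/tier2 12 > Food Bank/tier1 10 > Food Bank/tier2 5 > Library/tier2 4.
Fill Library tier1 block (50 at 21) ; 30 left.
Tree Plant/tier1 (17): +10 ; 20 left.
Tree Plant tier2 at 12: only 20 left, fill 20.
Total = 21×50 + 17×10 + 12×20 = 1460.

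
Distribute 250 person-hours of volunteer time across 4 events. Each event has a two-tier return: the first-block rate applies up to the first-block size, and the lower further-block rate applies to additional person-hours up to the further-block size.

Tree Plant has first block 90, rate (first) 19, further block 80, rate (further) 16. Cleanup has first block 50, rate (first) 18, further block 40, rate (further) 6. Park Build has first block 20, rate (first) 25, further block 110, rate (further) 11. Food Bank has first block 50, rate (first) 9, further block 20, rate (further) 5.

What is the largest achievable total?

4500

Rank every tier by rate: Park Build/T1 25 > Tree Plant/T1 19 > Cleanup/T1 18 > Tree Plant/T2 16 > Park Build/T2 11 > Food Bank/T1 9 > Cleanup/T2 6 > Food Bank/T2 5.
Park Build/T1 (25): +20 — 230 left.
Tree Plant/T1 (19): +90 — 140 left.
Cleanup/T1 (18): +50 — 90 left.
Tree Plant T2 at 16: fill all 80 — 10 left.
Park Build/T2: +10 of 110 at 11; pool empty.
Total = 25×20 + 19×90 + 18×50 + 16×80 + 11×10 = 4500.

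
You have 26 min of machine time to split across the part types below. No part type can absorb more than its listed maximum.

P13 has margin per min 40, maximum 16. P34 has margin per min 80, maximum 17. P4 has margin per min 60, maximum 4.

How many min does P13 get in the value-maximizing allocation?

5

Order the part types by margin per min: P34 80 > P4 60 > P13 40.
P34: +17 to 17 (cap) ; 9 left.
Give P4 4 to hit its cap of 4 ; 5 left.
P13 has room for 16 but only 5 remain, so it gets 5.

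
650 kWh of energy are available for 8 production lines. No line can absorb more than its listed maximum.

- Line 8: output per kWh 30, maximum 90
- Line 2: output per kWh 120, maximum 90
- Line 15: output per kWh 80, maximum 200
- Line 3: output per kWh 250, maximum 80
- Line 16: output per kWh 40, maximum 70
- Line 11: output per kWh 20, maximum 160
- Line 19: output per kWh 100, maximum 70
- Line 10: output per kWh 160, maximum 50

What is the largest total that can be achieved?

Highest output per kWh first: Line 3 250 > Line 10 160 > Line 2 120 > Line 19 100 > Line 15 80 > Line 16 40 > Line 8 30 > Line 11 20.
Give Line 3 80 to hit its cap of 80 ; 570 left.
Line 10 takes 50 to reach its cap of 50 ; 520 left.
Give Line 2 90 to hit its cap of 90 ; 430 left.
Line 19 takes 70 to reach its cap of 70 ; 360 left.
Line 15: +200 to 200 (cap) ; 160 left.
Give Line 16 70 to hit its cap of 70 ; 90 left.
Give Line 8 90 to hit its cap of 90 ; 0 left.
Total = 30×90 + 120×90 + 80×200 + 250×80 + 40×70 + 100×70 + 160×50 = 67300.

67300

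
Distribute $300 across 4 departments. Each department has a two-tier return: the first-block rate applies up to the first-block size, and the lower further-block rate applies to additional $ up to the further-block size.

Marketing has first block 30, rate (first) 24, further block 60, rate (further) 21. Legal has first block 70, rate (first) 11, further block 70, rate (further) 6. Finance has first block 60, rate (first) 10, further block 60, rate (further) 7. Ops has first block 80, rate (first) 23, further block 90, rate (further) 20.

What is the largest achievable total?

Rank every tier by rate: Marketing/tier1 24 > Ops/tier1 23 > Marketing/tier2 21 > Ops/tier2 20 > Legal/tier1 11 > Finance/tier1 10 > Finance/tier2 7 > Legal/tier2 6.
Marketing tier1 at 24: fill all 30 → 270 left.
Ops tier1 at 23: fill all 80 → 190 left.
Marketing/tier2 (21): +60 → 130 left.
Fill Ops tier2 block (90 at 20) → 40 left.
Legal/tier1: +40 of 70 at 11; pool empty.
Total = 24×30 + 23×80 + 21×60 + 20×90 + 11×40 = 6060.

6060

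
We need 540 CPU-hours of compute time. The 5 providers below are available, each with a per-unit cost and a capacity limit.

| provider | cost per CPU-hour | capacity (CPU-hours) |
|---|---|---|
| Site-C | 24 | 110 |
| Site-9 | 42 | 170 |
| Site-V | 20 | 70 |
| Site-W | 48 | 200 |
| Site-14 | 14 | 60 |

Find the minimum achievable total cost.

18260

Fill from the cheapest provider first.
Site-14 at 14: take all 60 CPU-hours → 480 still needed.
Site-V (20): use full 70 → 410 CPU-hours to go.
Take 110 from Site-C at 24 → need 300 more.
Site-9 (42): use full 170 → 130 CPU-hours to go.
Site-W (48): take the remaining 130 → done.
Cost = 60×14 + 70×20 + 110×24 + 170×42 + 130×48 = 18260.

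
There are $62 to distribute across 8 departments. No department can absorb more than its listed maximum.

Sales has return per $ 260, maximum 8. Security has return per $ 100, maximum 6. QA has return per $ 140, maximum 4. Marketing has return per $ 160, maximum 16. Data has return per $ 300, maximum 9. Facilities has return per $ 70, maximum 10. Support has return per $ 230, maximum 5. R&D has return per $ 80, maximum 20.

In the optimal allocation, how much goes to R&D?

14

Rank by return per $: Data 300 > Sales 260 > Support 230 > Marketing 160 > QA 140 > Security 100 > R&D 80 > Facilities 70.
Data takes 9 to reach its cap of 9 → 53 left.
Give Sales 8 to hit its cap of 8 → 45 left.
Support: +5 to 5 (cap) → 40 left.
Marketing takes 16 to reach its cap of 16 → 24 left.
QA takes 4 to reach its cap of 4 → 20 left.
Security: +6 to 6 (cap) → 14 left.
R&D: +14 (room for 20) → 14. Pool exhausted.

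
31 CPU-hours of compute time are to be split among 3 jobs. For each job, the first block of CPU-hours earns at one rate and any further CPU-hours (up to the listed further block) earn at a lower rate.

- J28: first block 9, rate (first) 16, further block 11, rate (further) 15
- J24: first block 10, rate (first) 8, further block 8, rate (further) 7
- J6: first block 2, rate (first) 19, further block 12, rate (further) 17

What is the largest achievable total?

Rank every tier by rate: J6/T1 19 > J6/T2 17 > J28/T1 16 > J28/T2 15 > J24/T1 8 > J24/T2 7.
J6 T1 at 19: fill all 2 — 29 left.
J6 T2 at 17: fill all 12 — 17 left.
Fill J28 T1 block (9 at 16) — 8 left.
J28 T2 at 15: only 8 left, fill 8.
Total = 19×2 + 17×12 + 16×9 + 15×8 = 506.

506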